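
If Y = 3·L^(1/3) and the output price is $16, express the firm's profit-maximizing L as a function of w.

L(w) = (16/w)^(3/2)

MP_L = (1/3)·3·L^(-2/3) = L^(-2/3).
Setting P·MP_L = w: 16·L^(-2/3) = w.
Solving for L: L^(-2/3) = w/16, so L = (16/w)^(3/2).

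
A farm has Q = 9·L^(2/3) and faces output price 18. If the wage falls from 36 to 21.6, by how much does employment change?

From P·MP_L = w with MP_L = 6·L^(-1/3), the labor demand is L(w) = (108/w)^(3).
At w = 36: L = 27. At w = 21.6: L = 125.
ΔL = 125 − 27 = 98.

ΔL = 98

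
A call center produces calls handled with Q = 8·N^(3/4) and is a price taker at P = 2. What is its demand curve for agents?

N(w) = 20736/w^(4)

MP_N = (3/4)·8·N^(-1/4) = 6·N^(-1/4).
Setting P·MP_N = w: 12·N^(-1/4) = w.
Solving for N: N^(-1/4) = w/12, so N = (12/w)^(4).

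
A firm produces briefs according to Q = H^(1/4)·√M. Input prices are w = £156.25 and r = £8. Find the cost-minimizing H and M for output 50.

Cost minimization requires the marginal rate of technical substitution to equal the input-price ratio: MP_H/MP_M = w/r.
Here MP_H/MP_M = (1/4)·(M/H)/(1/2) = 0.5·(M/H). Setting this equal to 156.25/8 = 19.53125 gives M = 39.0625H.
Substituting into Q = 50: H^(1/4)·(39.0625H)^(1/2) = 50.
Solving, H = 16 and M = 625.

H* = 16, M* = 625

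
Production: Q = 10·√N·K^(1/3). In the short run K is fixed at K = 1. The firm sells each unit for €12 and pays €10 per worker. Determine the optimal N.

N* = 36

With K = 1, MP_N = (1/2)·10·N^(-1/2)·1^(1/3) = 5·N^(-1/2).
Profit maximization for a price taker requires P·MP_N = w: 12·5·N^(-1/2) = 10.
So N^(-1/2) = 1/6, which gives N = 36.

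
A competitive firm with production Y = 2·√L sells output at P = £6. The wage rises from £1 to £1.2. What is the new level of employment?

From P·MP_L = w with MP_L = L^(-1/2), the labor demand is L(w) = (6/w)^(2).
At w = 1: L = 36. At w = 1.2: L = 25.

L* = 25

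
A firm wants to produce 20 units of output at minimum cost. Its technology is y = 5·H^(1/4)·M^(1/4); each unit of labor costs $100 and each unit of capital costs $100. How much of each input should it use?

H* = 16, M* = 16

Cost minimization requires the marginal rate of technical substitution to equal the input-price ratio: MP_H/MP_M = w/r.
Here MP_H/MP_M = (1/4)·(M/H)/(1/4) = (M/H). Setting this equal to 100/100 = 1 gives M = H.
Substituting into y = 20: 5·H^(1/4)·(H)^(1/4) = 20.
Solving, H = 16 and M = 16.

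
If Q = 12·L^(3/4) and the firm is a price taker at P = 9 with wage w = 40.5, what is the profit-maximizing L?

MP_L = (3/4)·12·L^(-1/4) = 9·L^(-1/4).
Profit maximization for a price taker requires P·MP_L = w: 9·9·L^(-1/4) = 40.5.
So L^(-1/4) = 0.5, which gives L = 16.

L* = 16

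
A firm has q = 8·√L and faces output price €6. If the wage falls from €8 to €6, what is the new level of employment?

From P·MP_L = w with MP_L = 4·L^(-1/2), the labor demand is L(w) = (24/w)^(2).
At w = 8: L = 9. At w = 6: L = 16.

L* = 16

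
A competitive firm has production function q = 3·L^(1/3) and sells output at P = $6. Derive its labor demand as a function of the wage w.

L(w) = (6/w)^(3/2)

MP_L = (1/3)·3·L^(-2/3) = L^(-2/3).
Setting P·MP_L = w: 6·L^(-2/3) = w.
Solving for L: L^(-2/3) = w/6, so L = (6/w)^(3/2).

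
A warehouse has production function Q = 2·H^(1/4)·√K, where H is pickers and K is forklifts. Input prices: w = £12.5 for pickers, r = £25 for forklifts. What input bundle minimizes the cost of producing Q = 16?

H* = 16, K* = 16

Cost minimization requires the marginal rate of technical substitution to equal the input-price ratio: MP_H/MP_K = w/r.
Here MP_H/MP_K = (1/4)·(K/H)/(1/2) = 0.5·(K/H). Setting this equal to 12.5/25 = 0.5 gives K = H.
Substituting into Q = 16: 2·H^(1/4)·(H)^(1/2) = 16.
Solving, H = 16 and K = 16.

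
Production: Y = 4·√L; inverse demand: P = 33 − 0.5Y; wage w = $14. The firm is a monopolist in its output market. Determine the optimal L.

Marginal revenue from the inverse demand is MR = 33 − Y.
The marginal product is MP_L = 2·L^(-1/2).
A monopolist hires until marginal revenue product equals the wage: MR·MP_L = w.
At L, Y = 4·√L. Substituting and solving: (33 − 4·√L)·2·L^(-1/2) = 14 gives L = 9.

L* = 9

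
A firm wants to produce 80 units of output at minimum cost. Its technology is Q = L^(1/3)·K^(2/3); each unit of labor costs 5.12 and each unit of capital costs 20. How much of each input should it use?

L* = 125, K* = 64

Cost minimization requires the marginal rate of technical substitution to equal the input-price ratio: MP_L/MP_K = w/r.
Here MP_L/MP_K = (1/3)·(K/L)/(2/3) = 0.5·(K/L). Setting this equal to 5.12/20 = 0.256 gives K = 0.512L.
Substituting into Q = 80: L^(1/3)·(0.512L)^(2/3) = 80.
Solving, L = 125 and K = 64.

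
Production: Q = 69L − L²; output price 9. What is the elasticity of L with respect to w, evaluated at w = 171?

From P·MP_L = w with MP_L = 69 − 2L, labor demand is L(w) = (69 − w/9)/2.
dL/dw = −1/(18) = -1/18.
At w = 171, L = 25, so ε = (dL/dw)·(w/L) = (-1/18)·(171/25) = -0.38.

ε = -0.38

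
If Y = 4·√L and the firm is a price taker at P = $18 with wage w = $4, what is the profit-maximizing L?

L* = 81

MP_L = (1/2)·4·L^(-1/2) = 2·L^(-1/2).
Profit maximization for a price taker requires P·MP_L = w: 18·2·L^(-1/2) = 4.
So L^(-1/2) = 1/9, which gives L = 81.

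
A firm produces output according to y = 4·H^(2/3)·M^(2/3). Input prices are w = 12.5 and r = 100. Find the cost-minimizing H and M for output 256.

H* = 64, M* = 8

Cost minimization requires the marginal rate of technical substitution to equal the input-price ratio: MP_H/MP_M = w/r.
Here MP_H/MP_M = (2/3)·(M/H)/(2/3) = (M/H). Setting this equal to 12.5/100 = 0.125 gives M = 0.125H.
Substituting into y = 256: 4·H^(2/3)·(0.125H)^(2/3) = 256.
Solving, H = 64 and M = 8.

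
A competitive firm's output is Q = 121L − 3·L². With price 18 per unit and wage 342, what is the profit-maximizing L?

The marginal product of L is MP_L = 121 − 6L.
A price-taking firm hires until the value of the marginal product equals the wage: P·MP_L = w, so 18·(121 − 6L) = 342.
Then 121 − 6L = 19, giving L = 17.

L* = 17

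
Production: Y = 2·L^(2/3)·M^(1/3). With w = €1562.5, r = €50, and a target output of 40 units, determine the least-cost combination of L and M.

Cost minimization requires the marginal rate of technical substitution to equal the input-price ratio: MP_L/MP_M = w/r.
Here MP_L/MP_M = (2/3)·(M/L)/(1/3) = 2·(M/L). Setting this equal to 1562.5/50 = 31.25 gives M = 15.625L.
Substituting into Y = 40: 2·L^(2/3)·(15.625L)^(1/3) = 40.
Solving, L = 8 and M = 125.

L* = 8, M* = 125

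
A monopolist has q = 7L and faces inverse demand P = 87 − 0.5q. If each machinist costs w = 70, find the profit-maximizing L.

Marginal revenue from the inverse demand is MR = 87 − q.
The marginal product is MP_L = 7.
A monopolist hires until marginal revenue product equals the wage: MR·MP_L = w.
(87 − 7L)·7 = 70, so L = 11.

L* = 11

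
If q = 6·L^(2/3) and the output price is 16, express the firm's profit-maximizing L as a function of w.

L(w) = 262144/w³

MP_L = (2/3)·6·L^(-1/3) = 4·L^(-1/3).
Setting P·MP_L = w: 64·L^(-1/3) = w.
Solving for L: L^(-1/3) = w/64, so L = (64/w)^(3).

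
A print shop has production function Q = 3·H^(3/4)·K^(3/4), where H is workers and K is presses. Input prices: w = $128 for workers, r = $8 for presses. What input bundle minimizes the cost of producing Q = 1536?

Cost minimization requires the marginal rate of technical substitution to equal the input-price ratio: MP_H/MP_K = w/r.
Here MP_H/MP_K = (3/4)·(K/H)/(3/4) = (K/H). Setting this equal to 128/8 = 16 gives K = 16H.
Substituting into Q = 1536: 3·H^(3/4)·(16H)^(3/4) = 1536.
Solving, H = 16 and K = 256.

H* = 16, K* = 256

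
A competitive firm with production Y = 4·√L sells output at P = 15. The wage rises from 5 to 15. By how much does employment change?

ΔL = -32

From P·MP_L = w with MP_L = 2·L^(-1/2), the labor demand is L(w) = (30/w)^(2).
At w = 5: L = 36. At w = 15: L = 4.
ΔL = 4 − 36 = -32.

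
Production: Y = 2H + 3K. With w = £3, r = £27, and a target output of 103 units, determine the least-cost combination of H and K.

H* = 51.5, K* = 0

The inputs are perfect substitutes, so the firm uses whichever has the lower cost per unit of output.
Cost per unit of output via H is w/2 = 1.5; via K it is r/3 = 9. H is cheaper.
Producing Y = 103 with H alone: H = 51.5, K = 0.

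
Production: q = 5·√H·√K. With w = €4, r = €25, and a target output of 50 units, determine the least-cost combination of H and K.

H* = 25, K* = 4

Cost minimization requires the marginal rate of technical substitution to equal the input-price ratio: MP_H/MP_K = w/r.
Here MP_H/MP_K = (1/2)·(K/H)/(1/2) = (K/H). Setting this equal to 4/25 = 0.16 gives K = 0.16H.
Substituting into q = 50: 5·H^(1/2)·(0.16H)^(1/2) = 50.
Solving, H = 25 and K = 4.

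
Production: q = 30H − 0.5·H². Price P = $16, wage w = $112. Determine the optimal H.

H* = 23

The marginal product of H is MP_H = 30 − H.
A price-taking firm hires until the value of the marginal product equals the wage: P·MP_H = w, so 16·(30 − H) = 112.
Then 30 − H = 7, giving H = 23.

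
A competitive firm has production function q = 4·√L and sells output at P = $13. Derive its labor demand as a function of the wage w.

L(w) = 676/w²

MP_L = (1/2)·4·L^(-1/2) = 2·L^(-1/2).
Setting P·MP_L = w: 26·L^(-1/2) = w.
Solving for L: L^(-1/2) = w/26, so L = (26/w)^(2).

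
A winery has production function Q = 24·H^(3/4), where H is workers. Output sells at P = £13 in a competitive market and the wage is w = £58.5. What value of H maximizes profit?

MP_H = (3/4)·24·H^(-1/4) = 18·H^(-1/4).
Profit maximization for a price taker requires P·MP_H = w: 13·18·H^(-1/4) = 58.5.
So H^(-1/4) = 0.25, which gives H = 256.

H* = 256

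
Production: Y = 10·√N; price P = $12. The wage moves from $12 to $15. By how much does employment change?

From P·MP_N = w with MP_N = 5·N^(-1/2), the labor demand is N(w) = (60/w)^(2).
At w = 12: N = 25. At w = 15: N = 16.
ΔN = 16 − 25 = -9.

ΔN = -9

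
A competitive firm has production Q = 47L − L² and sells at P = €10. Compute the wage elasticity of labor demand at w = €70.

From P·MP_L = w with MP_L = 47 − 2L, labor demand is L(w) = (47 − w/10)/2.
dL/dw = −1/(20) = -0.05.
At w = 70, L = 20, so ε = (dL/dw)·(w/L) = (-0.05)·(70/20) = -0.175.

ε = -0.175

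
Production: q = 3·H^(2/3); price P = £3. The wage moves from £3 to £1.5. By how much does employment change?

From P·MP_H = w with MP_H = 2·H^(-1/3), the labor demand is H(w) = (6/w)^(3).
At w = 3: H = 8. At w = 1.5: H = 64.
ΔH = 64 − 8 = 56.

ΔH = 56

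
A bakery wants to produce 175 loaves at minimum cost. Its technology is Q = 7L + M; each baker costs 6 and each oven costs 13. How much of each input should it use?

The inputs are perfect substitutes, so the firm uses whichever has the lower cost per unit of output.
Cost per unit of output via L is 6/7; via M it is 13. L is cheaper.
Producing Q = 175 with L alone: L = 25, M = 0.

L* = 25, M* = 0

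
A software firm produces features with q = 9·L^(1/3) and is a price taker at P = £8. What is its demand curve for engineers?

MP_L = (1/3)·9·L^(-2/3) = 3·L^(-2/3).
Setting P·MP_L = w: 24·L^(-2/3) = w.
Solving for L: L^(-2/3) = w/24, so L = (24/w)^(3/2).

L(w) = (24/w)^(3/2)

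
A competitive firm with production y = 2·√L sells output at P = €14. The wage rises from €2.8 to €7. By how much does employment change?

ΔL = -21

From P·MP_L = w with MP_L = L^(-1/2), the labor demand is L(w) = (14/w)^(2).
At w = 2.8: L = 25. At w = 7: L = 4.
ΔL = 4 − 25 = -21.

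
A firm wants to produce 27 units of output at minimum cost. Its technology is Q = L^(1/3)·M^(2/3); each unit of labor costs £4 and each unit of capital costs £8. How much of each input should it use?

Cost minimization requires the marginal rate of technical substitution to equal the input-price ratio: MP_L/MP_M = w/r.
Here MP_L/MP_M = (1/3)·(M/L)/(2/3) = 0.5·(M/L). Setting this equal to 4/8 = 0.5 gives M = L.
Substituting into Q = 27: L^(1/3)·(L)^(2/3) = 27.
Solving, L = 27 and M = 27.

L* = 27, M* = 27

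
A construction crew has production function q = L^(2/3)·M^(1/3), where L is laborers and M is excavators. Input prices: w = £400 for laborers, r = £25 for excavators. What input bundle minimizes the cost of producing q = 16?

Cost minimization requires the marginal rate of technical substitution to equal the input-price ratio: MP_L/MP_M = w/r.
Here MP_L/MP_M = (2/3)·(M/L)/(1/3) = 2·(M/L). Setting this equal to 400/25 = 16 gives M = 8L.
Substituting into q = 16: L^(2/3)·(8L)^(1/3) = 16.
Solving, L = 8 and M = 64.

L* = 8, M* = 64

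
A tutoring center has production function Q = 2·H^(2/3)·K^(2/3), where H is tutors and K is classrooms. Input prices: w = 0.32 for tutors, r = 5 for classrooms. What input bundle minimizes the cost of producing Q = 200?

H* = 125, K* = 8

Cost minimization requires the marginal rate of technical substitution to equal the input-price ratio: MP_H/MP_K = w/r.
Here MP_H/MP_K = (2/3)·(K/H)/(2/3) = (K/H). Setting this equal to 0.32/5 = 0.064 gives K = 0.064H.
Substituting into Q = 200: 2·H^(2/3)·(0.064H)^(2/3) = 200.
Solving, H = 125 and K = 8.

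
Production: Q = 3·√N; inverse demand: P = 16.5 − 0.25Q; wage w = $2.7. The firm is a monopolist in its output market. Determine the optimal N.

Marginal revenue from the inverse demand is MR = 16.5 − 0.5Q.
The marginal product is MP_N = 1.5·N^(-1/2).
A monopolist hires until marginal revenue product equals the wage: MR·MP_N = w.
At N, Q = 3·√N. Substituting and solving: (16.5 − 1.5·√N)·1.5·N^(-1/2) = 2.7 gives N = 25.

N* = 25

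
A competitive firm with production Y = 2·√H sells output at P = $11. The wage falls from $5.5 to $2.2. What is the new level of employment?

H* = 25

From P·MP_H = w with MP_H = H^(-1/2), the labor demand is H(w) = (11/w)^(2).
At w = 5.5: H = 4. At w = 2.2: H = 25.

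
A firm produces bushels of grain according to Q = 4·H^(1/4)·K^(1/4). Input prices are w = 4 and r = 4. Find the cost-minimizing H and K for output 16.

H* = 16, K* = 16

Cost minimization requires the marginal rate of technical substitution to equal the input-price ratio: MP_H/MP_K = w/r.
Here MP_H/MP_K = (1/4)·(K/H)/(1/4) = (K/H). Setting this equal to 4/4 = 1 gives K = H.
Substituting into Q = 16: 4·H^(1/4)·(H)^(1/4) = 16.
Solving, H = 16 and K = 16.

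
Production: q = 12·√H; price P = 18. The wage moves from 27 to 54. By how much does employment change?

From P·MP_H = w with MP_H = 6·H^(-1/2), the labor demand is H(w) = (108/w)^(2).
At w = 27: H = 16. At w = 54: H = 4.
ΔH = 4 − 16 = -12.

ΔH = -12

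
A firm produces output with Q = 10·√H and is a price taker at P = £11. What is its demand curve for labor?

MP_H = (1/2)·10·H^(-1/2) = 5·H^(-1/2).
Setting P·MP_H = w: 55·H^(-1/2) = w.
Solving for H: H^(-1/2) = w/55, so H = (55/w)^(2).

H(w) = 3025/w²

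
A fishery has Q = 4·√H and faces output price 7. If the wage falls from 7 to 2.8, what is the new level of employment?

H* = 25

From P·MP_H = w with MP_H = 2·H^(-1/2), the labor demand is H(w) = (14/w)^(2).
At w = 7: H = 4. At w = 2.8: H = 25.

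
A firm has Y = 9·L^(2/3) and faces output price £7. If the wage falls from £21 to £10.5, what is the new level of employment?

From P·MP_L = w with MP_L = 6·L^(-1/3), the labor demand is L(w) = (42/w)^(3).
At w = 21: L = 8. At w = 10.5: L = 64.

L* = 64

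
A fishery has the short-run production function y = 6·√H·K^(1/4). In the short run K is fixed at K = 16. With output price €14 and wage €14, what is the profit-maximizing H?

With K = 16, MP_H = (1/2)·6·H^(-1/2)·16^(1/4) = 6·H^(-1/2).
Profit maximization for a price taker requires P·MP_H = w: 14·6·H^(-1/2) = 14.
So H^(-1/2) = 1/6, which gives H = 36.

H* = 36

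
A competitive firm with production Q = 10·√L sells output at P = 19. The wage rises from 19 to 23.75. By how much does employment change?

ΔL = -9

From P·MP_L = w with MP_L = 5·L^(-1/2), the labor demand is L(w) = (95/w)^(2).
At w = 19: L = 25. At w = 23.75: L = 16.
ΔL = 16 − 25 = -9.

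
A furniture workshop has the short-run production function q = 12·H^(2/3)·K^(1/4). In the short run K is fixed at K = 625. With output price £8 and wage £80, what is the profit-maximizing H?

With K = 625, MP_H = (2/3)·12·H^(-1/3)·625^(1/4) = 40·H^(-1/3).
Profit maximization for a price taker requires P·MP_H = w: 8·40·H^(-1/3) = 80.
So H^(-1/3) = 0.25, which gives H = 64.

H* = 64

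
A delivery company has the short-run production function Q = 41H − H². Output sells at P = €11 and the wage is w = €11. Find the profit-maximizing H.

The marginal product of H is MP_H = 41 − 2H.
A price-taking firm hires until the value of the marginal product equals the wage: P·MP_H = w, so 11·(41 − 2H) = 11.
Then 41 − 2H = 1, giving H = 20.

H* = 20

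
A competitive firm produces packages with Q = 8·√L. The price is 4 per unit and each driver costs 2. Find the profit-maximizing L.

L* = 64

MP_L = (1/2)·8·L^(-1/2) = 4·L^(-1/2).
Profit maximization for a price taker requires P·MP_L = w: 4·4·L^(-1/2) = 2.
So L^(-1/2) = 0.125, which gives L = 64.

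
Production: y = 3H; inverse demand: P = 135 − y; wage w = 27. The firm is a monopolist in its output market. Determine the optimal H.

H* = 21

Marginal revenue from the inverse demand is MR = 135 − 2y.
The marginal product is MP_H = 3.
A monopolist hires until marginal revenue product equals the wage: MR·MP_H = w.
(135 − 6H)·3 = 27, so H = 21.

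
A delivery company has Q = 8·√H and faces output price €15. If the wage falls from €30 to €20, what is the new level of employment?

From P·MP_H = w with MP_H = 4·H^(-1/2), the labor demand is H(w) = (60/w)^(2).
At w = 30: H = 4. At w = 20: H = 9.

H* = 9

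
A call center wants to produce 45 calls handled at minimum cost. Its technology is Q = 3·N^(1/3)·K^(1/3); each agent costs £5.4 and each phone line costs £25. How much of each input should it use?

Cost minimization requires the marginal rate of technical substitution to equal the input-price ratio: MP_N/MP_K = w/r.
Here MP_N/MP_K = (1/3)·(K/N)/(1/3) = (K/N). Setting this equal to 5.4/25 = 0.216 gives K = 0.216N.
Substituting into Q = 45: 3·N^(1/3)·(0.216N)^(1/3) = 45.
Solving, N = 125 and K = 27.

N* = 125, K* = 27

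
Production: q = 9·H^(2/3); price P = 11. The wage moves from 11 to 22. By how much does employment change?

From P·MP_H = w with MP_H = 6·H^(-1/3), the labor demand is H(w) = (66/w)^(3).
At w = 11: H = 216. At w = 22: H = 27.
ΔH = 27 − 216 = -189.

ΔH = -189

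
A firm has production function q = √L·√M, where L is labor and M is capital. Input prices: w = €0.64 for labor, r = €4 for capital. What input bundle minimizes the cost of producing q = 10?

L* = 25, M* = 4

Cost minimization requires the marginal rate of technical substitution to equal the input-price ratio: MP_L/MP_M = w/r.
Here MP_L/MP_M = (1/2)·(M/L)/(1/2) = (M/L). Setting this equal to 0.64/4 = 0.16 gives M = 0.16L.
Substituting into q = 10: L^(1/2)·(0.16L)^(1/2) = 10.
Solving, L = 25 and M = 4.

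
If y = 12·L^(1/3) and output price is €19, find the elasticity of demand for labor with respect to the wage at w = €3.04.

ε = -1.5

MP_L = (1/3)·12·L^(-2/3), so P·MP_L = w gives 76·L^(-2/3) = w.
Solving, L(w) = (76/w)^(3/2). This is a constant-elasticity form: L ∝ w^(−3/2), so ε = −3/2.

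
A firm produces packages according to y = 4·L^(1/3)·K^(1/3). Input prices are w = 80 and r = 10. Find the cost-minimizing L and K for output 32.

L* = 8, K* = 64

Cost minimization requires the marginal rate of technical substitution to equal the input-price ratio: MP_L/MP_K = w/r.
Here MP_L/MP_K = (1/3)·(K/L)/(1/3) = (K/L). Setting this equal to 80/10 = 8 gives K = 8L.
Substituting into y = 32: 4·L^(1/3)·(8L)^(1/3) = 32.
Solving, L = 8 and K = 64.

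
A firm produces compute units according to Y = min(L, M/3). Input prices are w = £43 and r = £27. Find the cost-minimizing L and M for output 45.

L* = 45, M* = 135

With a fixed-proportions technology, the cost-minimizing bundle uses no slack in either input: L = M/3 = Y.
So L = 45 and M = 3·45 = 135.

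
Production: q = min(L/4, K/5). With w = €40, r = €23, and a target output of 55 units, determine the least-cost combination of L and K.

L* = 220, K* = 275

With a fixed-proportions technology, the cost-minimizing bundle uses no slack in either input: L/4 = K/5 = q.
So L = 4·55 = 220 and K = 5·55 = 275.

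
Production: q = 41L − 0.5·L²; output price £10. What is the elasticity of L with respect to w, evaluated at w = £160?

From P·MP_L = w with MP_L = 41 − L, labor demand is L(w) = 41 − w/10.
dL/dw = −1/(10) = -0.1.
At w = 160, L = 25, so ε = (dL/dw)·(w/L) = (-0.1)·(160/25) = -0.64.

ε = -0.64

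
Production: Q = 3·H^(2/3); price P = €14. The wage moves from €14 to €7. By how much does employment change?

From P·MP_H = w with MP_H = 2·H^(-1/3), the labor demand is H(w) = (28/w)^(3).
At w = 14: H = 8. At w = 7: H = 64.
ΔH = 64 − 8 = 56.

ΔH = 56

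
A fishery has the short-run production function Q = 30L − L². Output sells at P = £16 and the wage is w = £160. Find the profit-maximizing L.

L* = 10

The marginal product of L is MP_L = 30 − 2L.
A price-taking firm hires until the value of the marginal product equals the wage: P·MP_L = w, so 16·(30 − 2L) = 160.
Then 30 − 2L = 10, giving L = 10.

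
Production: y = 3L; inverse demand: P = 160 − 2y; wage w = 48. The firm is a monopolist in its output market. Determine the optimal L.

L* = 12

Marginal revenue from the inverse demand is MR = 160 − 4y.
The marginal product is MP_L = 3.
A monopolist hires until marginal revenue product equals the wage: MR·MP_L = w.
(160 − 12L)·3 = 48, so L = 12.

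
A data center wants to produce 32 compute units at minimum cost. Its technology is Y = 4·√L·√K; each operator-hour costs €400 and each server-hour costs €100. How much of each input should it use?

Cost minimization requires the marginal rate of technical substitution to equal the input-price ratio: MP_L/MP_K = w/r.
Here MP_L/MP_K = (1/2)·(K/L)/(1/2) = (K/L). Setting this equal to 400/100 = 4 gives K = 4L.
Substituting into Y = 32: 4·L^(1/2)·(4L)^(1/2) = 32.
Solving, L = 4 and K = 16.

L* = 4, K* = 16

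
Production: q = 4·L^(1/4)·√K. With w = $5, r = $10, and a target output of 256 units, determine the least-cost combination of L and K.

Cost minimization requires the marginal rate of technical substitution to equal the input-price ratio: MP_L/MP_K = w/r.
Here MP_L/MP_K = (1/4)·(K/L)/(1/2) = 0.5·(K/L). Setting this equal to 5/10 = 0.5 gives K = L.
Substituting into q = 256: 4·L^(1/4)·(L)^(1/2) = 256.
Solving, L = 256 and K = 256.

L* = 256, K* = 256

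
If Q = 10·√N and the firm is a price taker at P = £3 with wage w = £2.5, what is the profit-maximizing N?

N* = 36

MP_N = (1/2)·10·N^(-1/2) = 5·N^(-1/2).
Profit maximization for a price taker requires P·MP_N = w: 3·5·N^(-1/2) = 2.5.
So N^(-1/2) = 1/6, which gives N = 36.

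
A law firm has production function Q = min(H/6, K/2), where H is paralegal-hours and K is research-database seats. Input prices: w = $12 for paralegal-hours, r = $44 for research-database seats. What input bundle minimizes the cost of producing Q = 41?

H* = 246, K* = 82

With a fixed-proportions technology, the cost-minimizing bundle uses no slack in either input: H/6 = K/2 = Q.
So H = 6·41 = 246 and K = 2·41 = 82.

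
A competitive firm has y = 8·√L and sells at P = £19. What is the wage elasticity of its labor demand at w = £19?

MP_L = (1/2)·8·L^(-1/2), so P·MP_L = w gives 76·L^(-1/2) = w.
Solving, L(w) = (76/w)^(2). This is a constant-elasticity form: L ∝ w^(−2), so ε = −2.

ε = -2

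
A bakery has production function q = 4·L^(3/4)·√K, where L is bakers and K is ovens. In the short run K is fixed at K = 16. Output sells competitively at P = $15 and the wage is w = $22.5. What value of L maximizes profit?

With K = 16, MP_L = (3/4)·4·L^(-1/4)·16^(1/2) = 12·L^(-1/4).
Profit maximization for a price taker requires P·MP_L = w: 15·12·L^(-1/4) = 22.5.
So L^(-1/4) = 0.125, which gives L = 4096.

L* = 4096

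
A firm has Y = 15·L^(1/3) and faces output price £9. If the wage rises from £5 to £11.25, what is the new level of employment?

L* = 8

From P·MP_L = w with MP_L = 5·L^(-2/3), the labor demand is L(w) = (45/w)^(3/2).
At w = 5: L = 27. At w = 11.25: L = 8.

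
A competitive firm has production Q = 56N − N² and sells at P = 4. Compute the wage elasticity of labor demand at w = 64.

From P·MP_N = w with MP_N = 56 − 2N, labor demand is N(w) = (56 − w/4)/2.
dN/dw = −1/(8) = -0.125.
At w = 64, N = 20, so ε = (dN/dw)·(w/N) = (-0.125)·(64/20) = -0.4.

ε = -0.4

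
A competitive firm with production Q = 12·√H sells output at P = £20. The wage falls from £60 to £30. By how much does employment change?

From P·MP_H = w with MP_H = 6·H^(-1/2), the labor demand is H(w) = (120/w)^(2).
At w = 60: H = 4. At w = 30: H = 16.
ΔH = 16 − 4 = 12.

ΔH = 12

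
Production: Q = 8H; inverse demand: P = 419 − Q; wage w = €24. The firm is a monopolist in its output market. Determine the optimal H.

Marginal revenue from the inverse demand is MR = 419 − 2Q.
The marginal product is MP_H = 8.
A monopolist hires until marginal revenue product equals the wage: MR·MP_H = w.
(419 − 16H)·8 = 24, so H = 26.

H* = 26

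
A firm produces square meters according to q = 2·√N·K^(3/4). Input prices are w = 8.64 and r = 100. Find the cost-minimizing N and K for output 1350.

N* = 625, K* = 81

Cost minimization requires the marginal rate of technical substitution to equal the input-price ratio: MP_N/MP_K = w/r.
Here MP_N/MP_K = (1/2)·(K/N)/(3/4) = (2/3)·(K/N). Setting this equal to 8.64/100 = 0.0864 gives K = 0.1296N.
Substituting into q = 1350: 2·N^(1/2)·(0.1296N)^(3/4) = 1350.
Solving, N = 625 and K = 81.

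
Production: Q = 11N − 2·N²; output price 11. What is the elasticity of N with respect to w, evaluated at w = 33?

ε = -0.375

From P·MP_N = w with MP_N = 11 − 4N, labor demand is N(w) = (11 − w/11)/4.
dN/dw = −1/(44) = -1/44.
At w = 33, N = 2, so ε = (dN/dw)·(w/N) = (-1/44)·(33/2) = -0.375.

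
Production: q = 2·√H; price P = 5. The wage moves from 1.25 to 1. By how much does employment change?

From P·MP_H = w with MP_H = H^(-1/2), the labor demand is H(w) = (5/w)^(2).
At w = 1.25: H = 16. At w = 1: H = 25.
ΔH = 25 − 16 = 9.

ΔH = 9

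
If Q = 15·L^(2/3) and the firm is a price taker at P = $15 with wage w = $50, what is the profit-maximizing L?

L* = 27

MP_L = (2/3)·15·L^(-1/3) = 10·L^(-1/3).
Profit maximization for a price taker requires P·MP_L = w: 15·10·L^(-1/3) = 50.
So L^(-1/3) = 1/3, which gives L = 27.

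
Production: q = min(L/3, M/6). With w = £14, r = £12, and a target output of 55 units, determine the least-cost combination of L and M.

L* = 165, M* = 330

With a fixed-proportions technology, the cost-minimizing bundle uses no slack in either input: L/3 = M/6 = q.
So L = 3·55 = 165 and M = 6·55 = 330.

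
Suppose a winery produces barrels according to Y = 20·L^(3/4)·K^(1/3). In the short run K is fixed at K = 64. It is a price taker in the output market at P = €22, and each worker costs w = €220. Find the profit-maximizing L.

L* = 1296

With K = 64, MP_L = (3/4)·20·L^(-1/4)·64^(1/3) = 60·L^(-1/4).
Profit maximization for a price taker requires P·MP_L = w: 22·60·L^(-1/4) = 220.
So L^(-1/4) = 1/6, which gives L = 1296.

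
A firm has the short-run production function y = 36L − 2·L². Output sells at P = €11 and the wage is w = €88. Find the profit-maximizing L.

L* = 7

The marginal product of L is MP_L = 36 − 4L.
A price-taking firm hires until the value of the marginal product equals the wage: P·MP_L = w, so 11·(36 − 4L) = 88.
Then 36 − 4L = 8, giving L = 7.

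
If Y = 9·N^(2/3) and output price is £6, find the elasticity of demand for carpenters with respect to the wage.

ε = -3

MP_N = (2/3)·9·N^(-1/3), so P·MP_N = w gives 36·N^(-1/3) = w.
Solving, N(w) = (36/w)^(3). This is a constant-elasticity form: N ∝ w^(−3), so ε = −3.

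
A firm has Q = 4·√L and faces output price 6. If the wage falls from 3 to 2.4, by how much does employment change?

ΔL = 9

From P·MP_L = w with MP_L = 2·L^(-1/2), the labor demand is L(w) = (12/w)^(2).
At w = 3: L = 16. At w = 2.4: L = 25.
ΔL = 25 − 16 = 9.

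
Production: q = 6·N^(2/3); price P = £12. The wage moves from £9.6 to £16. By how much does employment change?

From P·MP_N = w with MP_N = 4·N^(-1/3), the labor demand is N(w) = (48/w)^(3).
At w = 9.6: N = 125. At w = 16: N = 27.
ΔN = 27 − 125 = -98.

ΔN = -98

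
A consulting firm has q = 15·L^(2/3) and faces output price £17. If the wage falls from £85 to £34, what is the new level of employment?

From P·MP_L = w with MP_L = 10·L^(-1/3), the labor demand is L(w) = (170/w)^(3).
At w = 85: L = 8. At w = 34: L = 125.

L* = 125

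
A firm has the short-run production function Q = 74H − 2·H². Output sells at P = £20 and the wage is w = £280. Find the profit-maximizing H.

H* = 15

The marginal product of H is MP_H = 74 − 4H.
A price-taking firm hires until the value of the marginal product equals the wage: P·MP_H = w, so 20·(74 − 4H) = 280.
Then 74 − 4H = 14, giving H = 15.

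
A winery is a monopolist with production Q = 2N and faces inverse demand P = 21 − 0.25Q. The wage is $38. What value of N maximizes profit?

Marginal revenue from the inverse demand is MR = 21 − 0.5Q.
The marginal product is MP_N = 2.
A monopolist hires until marginal revenue product equals the wage: MR·MP_N = w.
(21 − N)·2 = 38, so N = 2.

N* = 2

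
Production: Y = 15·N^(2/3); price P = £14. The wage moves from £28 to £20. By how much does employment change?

From P·MP_N = w with MP_N = 10·N^(-1/3), the labor demand is N(w) = (140/w)^(3).
At w = 28: N = 125. At w = 20: N = 343.
ΔN = 343 − 125 = 218.

ΔN = 218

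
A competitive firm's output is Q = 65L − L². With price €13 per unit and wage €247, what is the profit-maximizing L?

The marginal product of L is MP_L = 65 − 2L.
A price-taking firm hires until the value of the marginal product equals the wage: P·MP_L = w, so 13·(65 − 2L) = 247.
Then 65 − 2L = 19, giving L = 23.

L* = 23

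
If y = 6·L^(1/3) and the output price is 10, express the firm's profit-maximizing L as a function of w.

L(w) = (20/w)^(3/2)

MP_L = (1/3)·6·L^(-2/3) = 2·L^(-2/3).
Setting P·MP_L = w: 20·L^(-2/3) = w.
Solving for L: L^(-2/3) = w/20, so L = (20/w)^(3/2).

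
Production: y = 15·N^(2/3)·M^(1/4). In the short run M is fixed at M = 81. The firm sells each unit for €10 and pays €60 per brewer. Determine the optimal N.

With M = 81, MP_N = (2/3)·15·N^(-1/3)·81^(1/4) = 30·N^(-1/3).
Profit maximization for a price taker requires P·MP_N = w: 10·30·N^(-1/3) = 60.
So N^(-1/3) = 0.2, which gives N = 125.

N* = 125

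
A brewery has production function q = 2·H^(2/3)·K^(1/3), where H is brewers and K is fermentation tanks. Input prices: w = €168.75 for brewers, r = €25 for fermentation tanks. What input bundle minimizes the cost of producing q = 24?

Cost minimization requires the marginal rate of technical substitution to equal the input-price ratio: MP_H/MP_K = w/r.
Here MP_H/MP_K = (2/3)·(K/H)/(1/3) = 2·(K/H). Setting this equal to 168.75/25 = 6.75 gives K = 3.375H.
Substituting into q = 24: 2·H^(2/3)·(3.375H)^(1/3) = 24.
Solving, H = 8 and K = 27.

H* = 8, K* = 27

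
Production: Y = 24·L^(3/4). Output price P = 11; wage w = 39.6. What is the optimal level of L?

MP_L = (3/4)·24·L^(-1/4) = 18·L^(-1/4).
Profit maximization for a price taker requires P·MP_L = w: 11·18·L^(-1/4) = 39.6.
So L^(-1/4) = 0.2, which gives L = 625.

L* = 625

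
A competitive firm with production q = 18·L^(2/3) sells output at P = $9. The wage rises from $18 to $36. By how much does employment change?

ΔL = -189

From P·MP_L = w with MP_L = 12·L^(-1/3), the labor demand is L(w) = (108/w)^(3).
At w = 18: L = 216. At w = 36: L = 27.
ΔL = 27 − 216 = -189.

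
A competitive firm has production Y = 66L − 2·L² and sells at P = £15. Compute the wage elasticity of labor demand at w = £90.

ε = -0.1

From P·MP_L = w with MP_L = 66 − 4L, labor demand is L(w) = (66 − w/15)/4.
dL/dw = −1/(60) = -1/60.
At w = 90, L = 15, so ε = (dL/dw)·(w/L) = (-1/60)·(90/15) = -0.1.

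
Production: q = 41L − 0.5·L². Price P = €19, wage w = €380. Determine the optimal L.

L* = 21

The marginal product of L is MP_L = 41 − L.
A price-taking firm hires until the value of the marginal product equals the wage: P·MP_L = w, so 19·(41 − L) = 380.
Then 41 − L = 20, giving L = 21.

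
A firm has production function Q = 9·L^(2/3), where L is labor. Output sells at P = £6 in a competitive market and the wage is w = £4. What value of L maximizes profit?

MP_L = (2/3)·9·L^(-1/3) = 6·L^(-1/3).
Profit maximization for a price taker requires P·MP_L = w: 6·6·L^(-1/3) = 4.
So L^(-1/3) = 1/9, which gives L = 729.

L* = 729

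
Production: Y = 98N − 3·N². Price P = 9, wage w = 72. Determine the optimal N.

The marginal product of N is MP_N = 98 − 6N.
A price-taking firm hires until the value of the marginal product equals the wage: P·MP_N = w, so 9·(98 − 6N) = 72.
Then 98 − 6N = 8, giving N = 15.

N* = 15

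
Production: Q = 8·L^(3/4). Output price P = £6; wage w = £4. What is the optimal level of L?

MP_L = (3/4)·8·L^(-1/4) = 6·L^(-1/4).
Profit maximization for a price taker requires P·MP_L = w: 6·6·L^(-1/4) = 4.
So L^(-1/4) = 1/9, which gives L = 6561.

L* = 6561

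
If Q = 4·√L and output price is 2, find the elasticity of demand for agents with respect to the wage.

ε = -2

MP_L = (1/2)·4·L^(-1/2), so P·MP_L = w gives 4·L^(-1/2) = w.
Solving, L(w) = (4/w)^(2). This is a constant-elasticity form: L ∝ w^(−2), so ε = −2.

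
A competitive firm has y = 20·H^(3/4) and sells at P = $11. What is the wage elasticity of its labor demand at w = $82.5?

ε = -4

MP_H = (3/4)·20·H^(-1/4), so P·MP_H = w gives 165·H^(-1/4) = w.
Solving, H(w) = (165/w)^(4). This is a constant-elasticity form: H ∝ w^(−4), so ε = −4.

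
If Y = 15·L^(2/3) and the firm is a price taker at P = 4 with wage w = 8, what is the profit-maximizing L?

L* = 125

MP_L = (2/3)·15·L^(-1/3) = 10·L^(-1/3).
Profit maximization for a price taker requires P·MP_L = w: 4·10·L^(-1/3) = 8.
So L^(-1/3) = 0.2, which gives L = 125.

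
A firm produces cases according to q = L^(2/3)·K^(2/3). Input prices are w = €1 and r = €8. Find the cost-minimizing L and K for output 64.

L* = 64, K* = 8

Cost minimization requires the marginal rate of technical substitution to equal the input-price ratio: MP_L/MP_K = w/r.
Here MP_L/MP_K = (2/3)·(K/L)/(2/3) = (K/L). Setting this equal to 1/8 = 0.125 gives K = 0.125L.
Substituting into q = 64: L^(2/3)·(0.125L)^(2/3) = 64.
Solving, L = 64 and K = 8.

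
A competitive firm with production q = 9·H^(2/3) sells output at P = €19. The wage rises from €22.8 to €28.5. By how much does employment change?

ΔH = -61

From P·MP_H = w with MP_H = 6·H^(-1/3), the labor demand is H(w) = (114/w)^(3).
At w = 22.8: H = 125. At w = 28.5: H = 64.
ΔH = 64 − 125 = -61.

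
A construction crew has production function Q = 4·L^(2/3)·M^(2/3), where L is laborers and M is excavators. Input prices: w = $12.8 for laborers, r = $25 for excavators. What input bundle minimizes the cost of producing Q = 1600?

L* = 125, M* = 64

Cost minimization requires the marginal rate of technical substitution to equal the input-price ratio: MP_L/MP_M = w/r.
Here MP_L/MP_M = (2/3)·(M/L)/(2/3) = (M/L). Setting this equal to 12.8/25 = 0.512 gives M = 0.512L.
Substituting into Q = 1600: 4·L^(2/3)·(0.512L)^(2/3) = 1600.
Solving, L = 125 and M = 64.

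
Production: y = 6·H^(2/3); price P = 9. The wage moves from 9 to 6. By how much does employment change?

ΔH = 152

From P·MP_H = w with MP_H = 4·H^(-1/3), the labor demand is H(w) = (36/w)^(3).
At w = 9: H = 64. At w = 6: H = 216.
ΔH = 216 − 64 = 152.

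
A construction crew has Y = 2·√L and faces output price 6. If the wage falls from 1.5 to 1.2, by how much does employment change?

ΔL = 9

From P·MP_L = w with MP_L = L^(-1/2), the labor demand is L(w) = (6/w)^(2).
At w = 1.5: L = 16. At w = 1.2: L = 25.
ΔL = 25 − 16 = 9.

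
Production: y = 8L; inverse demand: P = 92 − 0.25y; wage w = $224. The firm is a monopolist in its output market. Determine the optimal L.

L* = 16

Marginal revenue from the inverse demand is MR = 92 − 0.5y.
The marginal product is MP_L = 8.
A monopolist hires until marginal revenue product equals the wage: MR·MP_L = w.
(92 − 4L)·8 = 224, so L = 16.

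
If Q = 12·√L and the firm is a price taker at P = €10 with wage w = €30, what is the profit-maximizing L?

MP_L = (1/2)·12·L^(-1/2) = 6·L^(-1/2).
Profit maximization for a price taker requires P·MP_L = w: 10·6·L^(-1/2) = 30.
So L^(-1/2) = 0.5, which gives L = 4.

L* = 4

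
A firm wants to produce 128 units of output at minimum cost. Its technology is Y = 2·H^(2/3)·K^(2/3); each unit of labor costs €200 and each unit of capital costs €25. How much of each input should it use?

Cost minimization requires the marginal rate of technical substitution to equal the input-price ratio: MP_H/MP_K = w/r.
Here MP_H/MP_K = (2/3)·(K/H)/(2/3) = (K/H). Setting this equal to 200/25 = 8 gives K = 8H.
Substituting into Y = 128: 2·H^(2/3)·(8H)^(2/3) = 128.
Solving, H = 8 and K = 64.

H* = 8, K* = 64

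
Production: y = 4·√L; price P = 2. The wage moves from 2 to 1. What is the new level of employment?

From P·MP_L = w with MP_L = 2·L^(-1/2), the labor demand is L(w) = (4/w)^(2).
At w = 2: L = 4. At w = 1: L = 16.

L* = 16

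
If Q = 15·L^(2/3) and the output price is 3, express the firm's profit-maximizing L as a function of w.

L(w) = 27000/w³

MP_L = (2/3)·15·L^(-1/3) = 10·L^(-1/3).
Setting P·MP_L = w: 30·L^(-1/3) = w.
Solving for L: L^(-1/3) = w/30, so L = (30/w)^(3).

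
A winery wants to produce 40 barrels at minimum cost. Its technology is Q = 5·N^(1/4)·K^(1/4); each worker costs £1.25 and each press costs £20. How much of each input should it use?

N* = 256, K* = 16

Cost minimization requires the marginal rate of technical substitution to equal the input-price ratio: MP_N/MP_K = w/r.
Here MP_N/MP_K = (1/4)·(K/N)/(1/4) = (K/N). Setting this equal to 1.25/20 = 0.0625 gives K = 0.0625N.
Substituting into Q = 40: 5·N^(1/4)·(0.0625N)^(1/4) = 40.
Solving, N = 256 and K = 16.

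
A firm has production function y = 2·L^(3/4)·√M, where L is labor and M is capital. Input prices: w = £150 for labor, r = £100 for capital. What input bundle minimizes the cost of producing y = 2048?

Cost minimization requires the marginal rate of technical substitution to equal the input-price ratio: MP_L/MP_M = w/r.
Here MP_L/MP_M = (3/4)·(M/L)/(1/2) = 1.5·(M/L). Setting this equal to 150/100 = 1.5 gives M = L.
Substituting into y = 2048: 2·L^(3/4)·(L)^(1/2) = 2048.
Solving, L = 256 and M = 256.

L* = 256, M* = 256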